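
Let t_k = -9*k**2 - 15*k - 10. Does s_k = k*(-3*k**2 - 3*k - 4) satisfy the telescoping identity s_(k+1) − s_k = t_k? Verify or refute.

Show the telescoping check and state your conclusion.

s_(k+1) = -(k + 1)*(3*k + 3*(k + 1)**2 + 7)
s_(k+1) − s_k = -9*k**2 - 15*k - 10
(s_(k+1) − s_k) − t_k = 0

Valid: the claim telescopes to t_k.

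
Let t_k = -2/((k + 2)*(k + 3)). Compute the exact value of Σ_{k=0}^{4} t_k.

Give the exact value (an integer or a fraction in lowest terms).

r(k) = (k + 2)/(k + 4) after simplifying.
A = k + 2, B = k + 4, C = 1.
Key eq: (k + 2)·f(k+1) = (k + 3)·f(k) + (1).
From deg A=1, deg B=1, deg C=0: d=1.
Coefficient equations give f(k) = k/2.
R(k) = B(k−1)·f(k)/C(k) = k*(k + 3)/2; s_k = R·t_k = -k/(k + 2).
Verify: -2/(k**2 + 5*k + 6) matches t_k.
Telescoping: Σ = s_(5) − s_(0) = -5/7 − (0) = -5/7.

Σ = -5/7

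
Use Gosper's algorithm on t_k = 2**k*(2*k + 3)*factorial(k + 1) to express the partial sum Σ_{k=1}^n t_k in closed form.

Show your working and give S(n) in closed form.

S(n) = 2*2**n*factorial(n + 2) - 4

r(k) = 2*(k + 2)*(2*k + 5)/(2*k + 3) after simplifying.
So A=2*k + 4 and B=1, with C=k + 3/2.
Set up (2*k + 4)·f(k+1) − (1)·f(k) − (k + 3/2) = 0.
Degrees (1,0,1) ⇒ d ≤ 0.
A polynomial solution: f(k) = 1/2.
Then R = B(k−1)f/C = 1/(2*k + 3), so s_k = R(k)·t_k = 2**k*factorial(k + 1).
Verify: 2**k*(2*k + 3)*factorial(k + 1) matches t_k.
s_(n+1) = 2**(n + 1)*factorial(n + 2) and s_(1) = 4, so S(n) = 2*2**n*factorial(n + 2) - 4.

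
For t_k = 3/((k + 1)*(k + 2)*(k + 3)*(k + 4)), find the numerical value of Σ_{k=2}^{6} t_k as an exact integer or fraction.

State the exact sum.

r(k) = (k + 1)/(k + 5) after simplifying.
Take A(k)=k + 1, B(k)=k + 5, C(k)=1.
f must satisfy (k + 1)·f(k+1) − (k + 4)·f(k) = 1.
Bound: deg f ≤ 3.
Match coefficients ⇒ f(k) = k*(k**2 + 6*k + 11)/18.
Get s_k = R·t_k = k*(k**2 + 6*k + 11)/(6*(k + 1)*(k + 2)*(k + 3)) with R(k) = B(k−1)f(k)/C(k) = k*(k + 4)*(k**2 + 6*k + 11)/18.
Check: Δs_k = 3/(k**4 + 10*k**3 + 35*k**2 + 50*k + 24). ✓
Telescoping: Σ = s_(7) − s_(2) = 119/720 − (3/20) = 11/720.

Σ = 11/720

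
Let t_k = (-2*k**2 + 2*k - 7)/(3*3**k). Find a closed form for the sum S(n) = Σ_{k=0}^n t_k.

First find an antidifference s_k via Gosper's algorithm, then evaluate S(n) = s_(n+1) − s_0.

S(n) = (-12*3**n + n**2 + 2*n + 5)/(3*3**n)

t_(k+1)/t_k = (2*k**2 + 2*k + 7)/(3*(2*k**2 - 2*k + 7)).
Take A(k)=1/3, B(k)=1, C(k)=k**2 - k + 7/2.
Need (1/3)·f(k+1) − (1)·f(k) = k**2 - k + 7/2.
d = 2 from the (0,0,2) case.
Solve for f: f(k) = -3*(k**2 + 4)/2 (degree 2 ≤ 2).
R(k) = B(k−1)·f(k)/C(k) = -3*(k**2 + 4)/(2*k**2 - 2*k + 7); s_k = R·t_k = (k**2 + 4)/3**k.
Check: Δs_k = (-2*k**2 + 2*k - 7)/(3*3**k). ✓
Evaluate: s_(n+1) = 3**(-n - 1)*(n**2 + 2*n + 5); subtract s_(0) = 4 ⇒ S(n) = (-12*3**n + n**2 + 2*n + 5)/(3*3**n).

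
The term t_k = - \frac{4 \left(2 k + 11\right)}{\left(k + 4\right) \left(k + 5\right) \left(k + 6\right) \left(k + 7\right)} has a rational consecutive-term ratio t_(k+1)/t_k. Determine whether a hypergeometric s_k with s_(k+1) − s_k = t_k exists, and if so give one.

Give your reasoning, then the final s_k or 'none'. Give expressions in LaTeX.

s_k = \frac{k \left(- k - 10\right)}{6 \left(k^{2} + 10 k + 24\right)}

t_(k+1)/t_k = (k + 4)*(2*k + 13)/((k + 8)*(2*k + 11)).
Take A(k)=k + 4, B(k)=k + 8, C(k)=k + 11/2.
Key eq: (k + 4)·f(k+1) = (k + 7)·f(k) + (k + 11/2).
d = 3 from the (1,1,1) case.
Solve for f: f(k) = k*(k + 5)*(k + 10)/48 (degree 3 ≤ 3).
So s_k = (B(k−1)f/C)·t_k = (k*(k + 5)*(k + 7)*(k + 10)/(24*(2*k + 11)))·t_k = k*(-k - 10)/(6*(k**2 + 10*k + 24)).
Verify: 4*(-2*k - 11)/(k**4 + 22*k**3 + 179*k**2 + 638*k + 840) matches t_k.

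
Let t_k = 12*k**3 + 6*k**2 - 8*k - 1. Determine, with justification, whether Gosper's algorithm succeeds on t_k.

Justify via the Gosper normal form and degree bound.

Yes. s_k = k*(3*k**3 - 4*k**2 - 4*k + 4).

Ratio r(k) = (12*k**3 + 42*k**2 + 40*k + 9)/(12*k**3 + 6*k**2 - 8*k - 1).
A = 1, B = 1, C = k**3 + k**2/2 - 2*k/3 - 1/12.
Set up (1)·f(k+1) − (1)·f(k) − (k**3 + k**2/2 - 2*k/3 - 1/12) = 0.
Degrees (0,0,3) ⇒ d ≤ 4.
Solving with deg f ≤ 4: f(k) = k*(3*k**3 - 4*k**2 - 4*k + 4)/12.
Get s_k = R·t_k = k*(3*k**3 - 4*k**2 - 4*k + 4) with R(k) = B(k−1)f(k)/C(k) = k*(3*k**3 - 4*k**2 - 4*k + 4)/(12*k**3 + 6*k**2 - 8*k - 1).
Δs = 12*k**3 + 6*k**2 - 8*k - 1, as required.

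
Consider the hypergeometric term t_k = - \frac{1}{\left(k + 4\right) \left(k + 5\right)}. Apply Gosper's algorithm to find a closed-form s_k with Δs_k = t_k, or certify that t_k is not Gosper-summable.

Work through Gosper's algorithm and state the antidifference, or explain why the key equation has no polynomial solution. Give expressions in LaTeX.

s_k = - \frac{k}{4 k + 16}

Step 1: r(k) = (k + 4)/(k + 6).
Normal form (A,B,C) = (k + 4, k + 6, 1).
f must satisfy (k + 4)·f(k+1) − (k + 5)·f(k) = 1.
From deg A=1, deg B=1, deg C=0: d=1.
Solving with deg f ≤ 1: f(k) = k/4.
Certificate R = B(k−1)f/C = k*(k + 5)/4 gives s_k = -k/(4*k + 16).
Verify: -1/(k**2 + 9*k + 20) matches t_k.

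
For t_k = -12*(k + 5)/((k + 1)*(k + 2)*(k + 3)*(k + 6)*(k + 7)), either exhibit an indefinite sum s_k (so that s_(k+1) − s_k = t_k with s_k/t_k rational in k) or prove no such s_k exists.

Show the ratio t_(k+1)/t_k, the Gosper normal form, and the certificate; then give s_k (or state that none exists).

t_(k+1)/t_k = (k + 1)*(k + 6)**2/((k + 4)*(k + 5)*(k + 8)).
So A=k + 1 and B=k + 8, with C=k**3 + 14*k**2 + 65*k + 100.
Set up (k + 1)·f(k+1) − (k + 7)·f(k) − (k**3 + 14*k**2 + 65*k + 100) = 0.
deg f ≤ 6 (via 1,1,3).
Coefficient equations give f(k) = k*(k + 3)*(k + 4)**2*(k + 5)**2/36.
Then R = B(k−1)f/C = k*(k + 3)*(k + 4)*(k + 7)/36, so s_k = R(k)·t_k = k*(-k**2 - 9*k - 20)/(3*(k**3 + 9*k**2 + 20*k + 12)).
Check: Δs_k = 12*(-k - 5)/(k**5 + 19*k**4 + 131*k**3 + 401*k**2 + 540*k + 252). ✓

s_k = k*(-k**2 - 9*k - 20)/(3*(k**3 + 9*k**2 + 20*k + 12))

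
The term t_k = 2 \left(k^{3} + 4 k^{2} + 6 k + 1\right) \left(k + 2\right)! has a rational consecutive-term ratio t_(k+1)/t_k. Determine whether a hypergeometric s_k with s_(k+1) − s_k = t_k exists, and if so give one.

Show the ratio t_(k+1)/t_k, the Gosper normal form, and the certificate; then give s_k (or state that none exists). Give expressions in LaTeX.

Compute t_(k+1)/t_k: get (k**4 + 10*k**3 + 38*k**2 + 63*k + 36)/(k**3 + 4*k**2 + 6*k + 1).
Factor: A=k + 3; B=1; C=k**3 + 4*k**2 + 6*k + 1.
Key eq: (k + 3)·f(k+1) = (1)·f(k) + (k**3 + 4*k**2 + 6*k + 1).
From deg A=1, deg B=0, deg C=3: d=2.
Coefficient equations give f(k) = (k - 1)*(k + 1).
Get s_k = R·t_k = 2*(k - 1)*(k + 1)*factorial(k + 2) with R(k) = B(k−1)f(k)/C(k) = (k - 1)*(k + 1)/(k**3 + 4*k**2 + 6*k + 1).
s_(k+1) − s_k = 2*(k**3 + 4*k**2 + 6*k + 1)*factorial(k + 2) = t_k.

s_k = 2 \left(k - 1\right) \left(k + 1\right) \left(k + 2\right)!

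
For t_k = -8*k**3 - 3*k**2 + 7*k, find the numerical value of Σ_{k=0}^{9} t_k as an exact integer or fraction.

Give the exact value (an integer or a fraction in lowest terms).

Σ = -16740

Ratio r(k) = (8*k**3 + 27*k**2 + 23*k + 4)/(k*(8*k**2 + 3*k - 7)).
A = 1, B = 1, C = k**3 + 3*k**2/8 - 7*k/8.
Need (1)·f(k+1) − (1)·f(k) = k**3 + 3*k**2/8 - 7*k/8.
Degrees (0,0,3) ⇒ d ≤ 4.
Solving with deg f ≤ 4: f(k) = k*(k - 1)*(2*k**2 - k - 4)/8.
So s_k = (B(k−1)f/C)·t_k = ((k - 1)*(2*k**2 - k - 4)/(8*k**2 + 3*k - 7))·t_k = k*(-2*k**3 + 3*k**2 + 3*k - 4).
Check: Δs_k = k*(-8*k**2 - 3*k + 7). ✓
Σ_(k=0)^(9) t_k = s_(10) − s_(0) = -16740 − (0) = -16740.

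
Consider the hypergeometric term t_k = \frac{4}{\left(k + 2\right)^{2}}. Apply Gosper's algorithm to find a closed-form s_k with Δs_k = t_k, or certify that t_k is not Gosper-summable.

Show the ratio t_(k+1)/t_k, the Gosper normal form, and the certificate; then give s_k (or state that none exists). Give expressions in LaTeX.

no hypergeometric antidifference exists

t_(k+1)/t_k = (k + 2)**2/(k + 3)**2.
Normal form (A,B,C) = (k**2 + 4*k + 4, k**2 + 6*k + 9, 1).
Need (k**2 + 4*k + 4)·f(k+1) − (k**2 + 4*k + 4)·f(k) = 1.
From deg A=2, deg B=2, deg C=0: d=0.
Put f(k) = c0: A·f(k+1) − B(k−1)·f(k) − C = -1; need -1 = 0 — inconsistent ⇒ no f, not summable.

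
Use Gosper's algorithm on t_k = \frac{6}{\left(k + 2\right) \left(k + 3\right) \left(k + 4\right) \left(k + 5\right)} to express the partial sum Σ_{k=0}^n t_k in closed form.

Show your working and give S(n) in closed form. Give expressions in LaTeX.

Step 1: r(k) = (k + 2)/(k + 6).
So A=k + 2 and B=k + 6, with C=1.
f must satisfy (k + 2)·f(k+1) − (k + 5)·f(k) = 1.
d = 3 from the (1,1,0) case.
Solve for f: f(k) = k*(k**2 + 9*k + 26)/72 (degree 3 ≤ 3).
So s_k = (B(k−1)f/C)·t_k = (k*(k + 5)*(k**2 + 9*k + 26)/72)·t_k = k*(k**2 + 9*k + 26)/(12*(k + 2)*(k + 3)*(k + 4)).
Check: Δs_k = 6/(k**4 + 14*k**3 + 71*k**2 + 154*k + 120). ✓
Evaluate: s_(n+1) = (n**3 + 12*n**2 + 47*n + 36)/(12*(n**3 + 12*n**2 + 47*n + 60)); subtract s_(0) = 0 ⇒ S(n) = (n**3 + 12*n**2 + 47*n + 36)/(12*(n**3 + 12*n**2 + 47*n + 60)).

S(n) = \frac{n^{3} + 12 n^{2} + 47 n + 36}{12 \left(n^{3} + 12 n^{2} + 47 n + 60\right)}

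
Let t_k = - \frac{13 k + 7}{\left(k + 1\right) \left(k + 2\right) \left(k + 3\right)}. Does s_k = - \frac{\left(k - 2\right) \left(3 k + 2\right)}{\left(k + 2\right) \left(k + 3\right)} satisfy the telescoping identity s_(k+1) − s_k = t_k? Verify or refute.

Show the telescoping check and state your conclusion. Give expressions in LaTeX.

s_(k+1) = -(k - 1)*(3*k + 5)/((k + 3)*(k + 4))
s_(k+1) − s_k = (-19*k - 6)/(k**3 + 9*k**2 + 26*k + 24)
(s_(k+1) − s_k) − t_k = 2*(-3*k**2 + 17*k + 11)/(k**4 + 10*k**3 + 35*k**2 + 50*k + 24)

Invalid: residual \frac{2 \left(- 3 k^{2} + 17 k + 11\right)}{k^{4} + 10 k^{3} + 35 k^{2} + 50 k + 24} ≠ 0.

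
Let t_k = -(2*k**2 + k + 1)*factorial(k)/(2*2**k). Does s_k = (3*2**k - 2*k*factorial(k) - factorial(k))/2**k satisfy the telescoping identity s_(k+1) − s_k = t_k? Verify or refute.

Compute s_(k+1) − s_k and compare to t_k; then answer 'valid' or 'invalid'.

valid (s_(k+1) − s_k reduces to t_k)

s_(k+1) = (6*2**k - 2*k**2*factorial(k) - 5*k*factorial(k) - 3*factorial(k))/(2*2**k)
s_(k+1) − s_k = -(2*k**2 + k + 1)*factorial(k)/(2*2**k)
(s_(k+1) − s_k) − t_k = 0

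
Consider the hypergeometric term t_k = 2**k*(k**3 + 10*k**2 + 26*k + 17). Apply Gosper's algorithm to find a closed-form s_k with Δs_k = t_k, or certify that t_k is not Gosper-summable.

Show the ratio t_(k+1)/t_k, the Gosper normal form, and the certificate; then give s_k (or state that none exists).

Step 1: r(k) = 2*(k**3 + 13*k**2 + 49*k + 54)/(k**3 + 10*k**2 + 26*k + 17).
A = 2, B = 1, C = k**3 + 10*k**2 + 26*k + 17.
Solve (2)·f(k+1) − (1)·f(k) = k**3 + 10*k**2 + 26*k + 17.
Bound: deg f ≤ 3.
Solving with deg f ≤ 3: f(k) = k**3 + 4*k**2 + 4*k - 1.
R(k) = B(k−1)·f(k)/C(k) = (k**3 + 4*k**2 + 4*k - 1)/((k + 1)*(k**2 + 9*k + 17)); s_k = R·t_k = 2**k*(k**3 + 4*k**2 + 4*k - 1).
Δs = 2**k*(k**3 + 10*k**2 + 26*k + 17), as required.

s_k = 2**k*(k**3 + 4*k**2 + 4*k - 1)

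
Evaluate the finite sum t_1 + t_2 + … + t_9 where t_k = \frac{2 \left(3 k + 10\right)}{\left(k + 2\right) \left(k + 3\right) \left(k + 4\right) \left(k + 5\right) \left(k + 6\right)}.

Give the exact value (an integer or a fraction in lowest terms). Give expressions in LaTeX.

Compute t_(k+1)/t_k: get (k + 2)*(3*k + 13)/((k + 7)*(3*k + 10)).
A = k + 2, B = k + 7, C = k + 10/3.
Solve (k + 2)·f(k+1) − (k + 6)·f(k) = k + 10/3.
Degrees (1,1,1) ⇒ d ≤ 4.
Solving with deg f ≤ 4: f(k) = k*(k + 3)*(k**2 + 11*k + 38)/120.
Then R = B(k−1)f/C = k*(k + 3)*(k + 6)*(k**2 + 11*k + 38)/(40*(3*k + 10)), so s_k = R(k)·t_k = k*(k**2 + 11*k + 38)/(20*(k**3 + 11*k**2 + 38*k + 40)).
s_(k+1) − s_k = 2*(3*k + 10)/(k**5 + 20*k**4 + 155*k**3 + 580*k**2 + 1044*k + 720) = t_k.
Telescoping: Σ = s_(10) − s_(1) = 31/630 − (1/36) = 3/140.

Σ = 3/140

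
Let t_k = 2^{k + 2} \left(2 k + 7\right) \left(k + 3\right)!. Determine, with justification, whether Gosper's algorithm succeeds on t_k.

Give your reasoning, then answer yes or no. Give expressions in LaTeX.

The ratio is 2*(k + 4)*(2*k + 9)/(2*k + 7).
Normal form (A,B,C) = (2*k + 8, 1, k + 7/2).
Need (2*k + 8)·f(k+1) − (1)·f(k) = k + 7/2.
Degrees (1,0,1) ⇒ d ≤ 0.
Solve for f: f(k) = 1/2 (degree 0 ≤ 0).
R(k) = B(k−1)·f(k)/C(k) = 1/(2*k + 7); s_k = R·t_k = 2**(k + 2)*factorial(k + 3).
s_(k+1) − s_k = 2**(k + 2)*(2*k + 7)*factorial(k + 3) = t_k.

Yes. s_k = 2^{k + 2} \left(k + 3\right)!.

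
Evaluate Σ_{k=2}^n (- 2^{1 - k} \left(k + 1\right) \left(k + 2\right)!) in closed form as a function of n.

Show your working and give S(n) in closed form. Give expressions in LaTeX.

S(n) = 24 - 2 \cdot 2^{- n} \left(n + 3\right)!

t_(k+1)/t_k = (k + 2)*(k + 3)/(2*(k + 1)).
Take A(k)=k/2 + 3/2, B(k)=1, C(k)=k + 1.
Solve (k/2 + 3/2)·f(k+1) − (1)·f(k) = k + 1.
Bound: deg f ≤ 0.
Solving with deg f ≤ 0: f(k) = 2.
So s_k = (B(k−1)f/C)·t_k = (2/(k + 1))·t_k = -2**(2 - k)*factorial(k + 2).
Check: Δs_k = -2**(1 - k)*(k + 1)*factorial(k + 2). ✓
s_(n+1) = -2**(1 - n)*factorial(n + 3) and s_(2) = -24, so S(n) = 24 - 2*factorial(n + 3)/2**n.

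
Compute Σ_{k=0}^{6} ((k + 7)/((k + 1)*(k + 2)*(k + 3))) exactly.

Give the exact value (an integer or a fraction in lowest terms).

Σ = 133/72

Ratio r(k) = (k + 1)*(k + 8)/((k + 4)*(k + 7)).
So A=k + 1 and B=k + 4, with C=k + 7.
Need (k + 1)·f(k+1) − (k + 3)·f(k) = k + 7.
deg f ≤ 2 (via 1,1,1).
A polynomial solution: f(k) = k*(2*k + 5).
So s_k = (B(k−1)f/C)·t_k = (k*(k + 3)*(2*k + 5)/(k + 7))·t_k = k*(2*k + 5)/((k + 1)*(k + 2)).
Verify: (k + 7)/(k**3 + 6*k**2 + 11*k + 6) matches t_k.
Sum = s_(7) − s_(0); s_(7) = 133/72, s_(0) = 0 ⇒ 133/72.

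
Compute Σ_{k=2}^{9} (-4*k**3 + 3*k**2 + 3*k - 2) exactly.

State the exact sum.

Σ = -7128

The ratio is k*(4*k**2 + 9*k + 3)/(4*k**3 - 3*k**2 - 3*k + 2).
Gosper form: A/B · C(k+1)/C(k) with A=1, B=1, C=k**3 - 3*k**2/4 - 3*k/4 + 1/2.
Set up (1)·f(k+1) − (1)·f(k) − (k**3 - 3*k**2/4 - 3*k/4 + 1/2) = 0.
d = 4 from the (0,0,3) case.
A polynomial solution: f(k) = k*(k**3 - 3*k**2 + k + 3)/4.
So s_k = (B(k−1)f/C)·t_k = (k*(k**3 - 3*k**2 + k + 3)/((k - 1)*(4*k**2 + k - 2)))·t_k = k*(-k**3 + 3*k**2 - k - 3).
s_(k+1) − s_k = -4*k**3 + 3*k**2 + 3*k - 2 = t_k.
Sum = s_(10) − s_(2); s_(10) = -7130, s_(2) = -2 ⇒ -7128.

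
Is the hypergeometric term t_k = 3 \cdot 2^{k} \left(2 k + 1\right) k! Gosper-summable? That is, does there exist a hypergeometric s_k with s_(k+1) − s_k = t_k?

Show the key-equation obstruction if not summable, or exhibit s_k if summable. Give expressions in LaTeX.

Ratio r(k) = 2*(k + 1)*(2*k + 3)/(2*k + 1).
Gosper form: A/B · C(k+1)/C(k) with A=2*k + 2, B=1, C=k + 1/2.
f must satisfy (2*k + 2)·f(k+1) − (1)·f(k) = k + 1/2.
Degrees (1,0,1) ⇒ d ≤ 0.
Solve for f: f(k) = 1/2 (degree 0 ≤ 0).
Certificate R = B(k−1)f/C = 1/(2*k + 1) gives s_k = 3*2**k*factorial(k).
Verify: 3*2**k*(2*k + 1)*factorial(k) matches t_k.

Yes. s_k = 3 \cdot 2^{k} k!.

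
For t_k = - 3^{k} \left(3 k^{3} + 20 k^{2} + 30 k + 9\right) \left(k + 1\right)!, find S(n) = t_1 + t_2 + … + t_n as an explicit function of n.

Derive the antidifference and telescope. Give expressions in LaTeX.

Step 1: r(k) = 3*(3*k**4 + 35*k**3 + 137*k**2 + 220*k + 124)/(3*k**3 + 20*k**2 + 30*k + 9).
Gosper form: A/B · C(k+1)/C(k) with A=3*k + 6, B=1, C=k**3 + 20*k**2/3 + 10*k + 3.
Need (3*k + 6)·f(k+1) − (1)·f(k) = k**3 + 20*k**2/3 + 10*k + 3.
Bound: deg f ≤ 2.
Coefficient equations give f(k) = (k**2 + 3*k - 3)/3.
Certificate R = B(k−1)f/C = (k**2 + 3*k - 3)/(3*k**3 + 20*k**2 + 30*k + 9) gives s_k = -3**k*(k**2 + 3*k - 3)*factorial(k + 1).
Check: Δs_k = -3**k*(3*k**3 + 20*k**2 + 30*k + 9)*factorial(k + 1). ✓
Σ_(k=1)^n t_k = s_(n+1) − s_(1) = (-3**(n + 1)*(n**2 + 5*n + 1)*factorial(n + 2)) − (-6), i.e. -3*3**n*n**4*factorial(n) - 24*3**n*n**3*factorial(n) - 54*3**n*n**2*factorial(n) - 39*3**n*n*factorial(n) - 6*3**n*factorial(n) + 6.

S(n) = - 3 \cdot 3^{n} n^{4} n! - 24 \cdot 3^{n} n^{3} n! - 54 \cdot 3^{n} n^{2} n! - 39 \cdot 3^{n} n n! - 6 \cdot 3^{n} n! + 6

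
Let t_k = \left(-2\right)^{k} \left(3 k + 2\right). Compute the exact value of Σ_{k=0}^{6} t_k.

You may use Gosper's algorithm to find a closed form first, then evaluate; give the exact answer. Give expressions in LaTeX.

Step 1: r(k) = 2*(-3*k - 5)/(3*k + 2).
Gosper form: A/B · C(k+1)/C(k) with A=-2, B=1, C=k + 2/3.
Solve (-2)·f(k+1) − (1)·f(k) = k + 2/3.
Bound: deg f ≤ 1.
Solving with deg f ≤ 1: f(k) = -k/3.
Then R = B(k−1)f/C = -k/(3*k + 2), so s_k = R(k)·t_k = -(-2)**k*k.
Check: Δs_k = (-2)**k*(3*k + 2). ✓
Evaluate s at k=7 and k=0: 896 and 0; difference 896.

Σ = 896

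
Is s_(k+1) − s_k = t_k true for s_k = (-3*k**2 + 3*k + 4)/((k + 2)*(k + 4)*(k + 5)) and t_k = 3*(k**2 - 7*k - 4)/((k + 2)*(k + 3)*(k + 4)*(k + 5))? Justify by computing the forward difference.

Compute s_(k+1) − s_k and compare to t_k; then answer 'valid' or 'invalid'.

Invalid: residual 4*(-3*k**2 + 12*k + 8)/(k**5 + 20*k**4 + 155*k**3 + 580*k**2 + 1044*k + 720) ≠ 0.

s_(k+1) = (3*k - 3*(k + 1)**2 + 7)/((k + 3)*(k + 5)*(k + 6))
s_(k+1) − s_k = (3*k**3 - 15*k**2 - 90*k - 40)/(k**5 + 20*k**4 + 155*k**3 + 580*k**2 + 1044*k + 720)
(s_(k+1) − s_k) − t_k = 4*(-3*k**2 + 12*k + 8)/(k**5 + 20*k**4 + 155*k**3 + 580*k**2 + 1044*k + 720)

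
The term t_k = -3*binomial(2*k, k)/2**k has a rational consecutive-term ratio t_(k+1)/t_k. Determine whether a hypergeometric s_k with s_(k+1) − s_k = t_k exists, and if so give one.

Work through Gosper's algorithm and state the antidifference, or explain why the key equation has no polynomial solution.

none — t_k is not Gosper-summable

t_(k+1)/t_k = (2*k + 1)/(k + 1).
So A=2*k + 1 and B=k + 1, with C=1.
Key eq: (2*k + 1)·f(k+1) = (k)·f(k) + (1).
Bound: deg f ≤ -1.
deg f ≤ -1 is impossible — no certificate.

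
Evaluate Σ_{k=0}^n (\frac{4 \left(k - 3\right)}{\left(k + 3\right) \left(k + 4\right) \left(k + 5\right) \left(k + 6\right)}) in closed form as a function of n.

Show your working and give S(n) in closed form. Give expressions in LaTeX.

The ratio is (k - 2)*(k + 3)/((k - 3)*(k + 7)).
Take A(k)=k + 3, B(k)=k + 7, C(k)=k - 3.
Need (k + 3)·f(k+1) − (k + 6)·f(k) = k - 3.
deg f ≤ 3 (via 1,1,1).
A polynomial solution: f(k) = -k*(k**2 + 12*k + 107)/120.
Certificate R = B(k−1)f/C = -k*(k + 6)*(k**2 + 12*k + 107)/(120*(k - 3)) gives s_k = k*(-k**2 - 12*k - 107)/(30*(k + 3)*(k + 4)*(k + 5)).
Check: Δs_k = 4*(k - 3)/(k**4 + 18*k**3 + 119*k**2 + 342*k + 360). ✓
s_(n+1) = (-n**3 - 15*n**2 - 134*n - 120)/(30*(n**3 + 15*n**2 + 74*n + 120)) and s_(0) = 0, so S(n) = (-n**3 - 15*n**2 - 134*n - 120)/(30*(n**3 + 15*n**2 + 74*n + 120)).

S(n) = \frac{- n^{3} - 15 n^{2} - 134 n - 120}{30 \left(n^{3} + 15 n^{2} + 74 n + 120\right)}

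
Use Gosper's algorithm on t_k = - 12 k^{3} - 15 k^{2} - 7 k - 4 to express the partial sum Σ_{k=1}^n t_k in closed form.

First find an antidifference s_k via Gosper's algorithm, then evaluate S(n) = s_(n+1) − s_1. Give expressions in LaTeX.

S(n) = n \left(- 3 n^{3} - 11 n^{2} - 14 n - 10\right)

t_(k+1)/t_k = (12*k**3 + 51*k**2 + 73*k + 38)/(12*k**3 + 15*k**2 + 7*k + 4).
Factor: A=1; B=1; C=k**3 + 5*k**2/4 + 7*k/12 + 1/3.
Need (1)·f(k+1) − (1)·f(k) = k**3 + 5*k**2/4 + 7*k/12 + 1/3.
Bound: deg f ≤ 4.
Match coefficients ⇒ f(k) = k*(k + 1)*(3*k**2 - 4*k + 3)/12.
Then R = B(k−1)f/C = k*(3*k**2 - 4*k + 3)/(12*k**2 + 3*k + 4), so s_k = R(k)·t_k = k*(-3*k**3 + k**2 + k - 3).
Δs = -12*k**3 - 15*k**2 - 7*k - 4, as required.
s_(n+1) = -3*n**4 - 11*n**3 - 14*n**2 - 10*n - 4 and s_(1) = -4, so S(n) = n*(-3*n**3 - 11*n**2 - 14*n - 10).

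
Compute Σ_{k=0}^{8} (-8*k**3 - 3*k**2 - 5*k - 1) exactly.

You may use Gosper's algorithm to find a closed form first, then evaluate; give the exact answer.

Σ = -11169

t_(k+1)/t_k = (8*k**3 + 27*k**2 + 35*k + 17)/(8*k**3 + 3*k**2 + 5*k + 1).
Take A(k)=1, B(k)=1, C(k)=k**3 + 3*k**2/8 + 5*k/8 + 1/8.
Need (1)·f(k+1) − (1)·f(k) = k**3 + 3*k**2/8 + 5*k/8 + 1/8.
Degrees (0,0,3) ⇒ d ≤ 4.
Match coefficients ⇒ f(k) = k*(2*k - 1)*(k**2 - k + 1)/8.
Then R = B(k−1)f/C = k*(2*k - 1)*(k**2 - k + 1)/(8*k**3 + 3*k**2 + 5*k + 1), so s_k = R(k)·t_k = k*(-2*k**3 + 3*k**2 - 3*k + 1).
Check: Δs_k = -8*k**3 - 3*k**2 - 5*k - 1. ✓
Σ_(k=0)^(8) t_k = s_(9) − s_(0) = -11169 − (0) = -11169.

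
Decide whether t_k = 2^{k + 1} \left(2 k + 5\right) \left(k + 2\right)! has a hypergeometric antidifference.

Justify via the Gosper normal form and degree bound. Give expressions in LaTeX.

Step 1: r(k) = 2*(k + 3)*(2*k + 7)/(2*k + 5).
A = 2*k + 6, B = 1, C = k + 5/2.
f must satisfy (2*k + 6)·f(k+1) − (1)·f(k) = k + 5/2.
d = 0 from the (1,0,1) case.
Match coefficients ⇒ f(k) = 1/2.
Then R = B(k−1)f/C = 1/(2*k + 5), so s_k = R(k)·t_k = 2**(k + 1)*factorial(k + 2).
Verify: 2**(k + 1)*(2*k + 5)*factorial(k + 2) matches t_k.

Yes. s_k = 2^{k + 1} \left(k + 2\right)!.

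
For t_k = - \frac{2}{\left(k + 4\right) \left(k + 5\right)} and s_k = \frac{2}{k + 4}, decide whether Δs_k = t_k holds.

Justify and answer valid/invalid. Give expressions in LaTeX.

valid; difference matches t_k

s_(k+1) = 2/(k + 5)
s_(k+1) − s_k = -2/((k + 4)*(k + 5))
(s_(k+1) − s_k) − t_k = 0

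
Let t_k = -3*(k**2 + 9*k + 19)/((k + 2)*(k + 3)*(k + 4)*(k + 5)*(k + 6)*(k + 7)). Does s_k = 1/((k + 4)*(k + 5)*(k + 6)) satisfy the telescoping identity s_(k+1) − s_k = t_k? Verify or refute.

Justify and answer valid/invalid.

s_(k+1) = 1/((k + 5)*(k + 6)*(k + 7))
s_(k+1) − s_k = -3/((k + 4)*(k + 5)*(k + 6)*(k + 7))
(s_(k+1) − s_k) − t_k = 3*(4*k + 13)/(k**6 + 27*k**5 + 295*k**4 + 1665*k**3 + 5104*k**2 + 8028*k + 5040)

Invalid: residual 3*(4*k + 13)/(k**6 + 27*k**5 + 295*k**4 + 1665*k**3 + 5104*k**2 + 8028*k + 5040) ≠ 0.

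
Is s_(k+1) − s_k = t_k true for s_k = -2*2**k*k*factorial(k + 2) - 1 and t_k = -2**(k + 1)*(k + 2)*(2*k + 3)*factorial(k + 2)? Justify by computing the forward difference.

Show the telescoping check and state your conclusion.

s_(k+1) = -2*2**(k + 1)*(k + 1)*factorial(k + 3) - 1
s_(k+1) − s_k = -2**(k + 1)*(k + 2)*(2*k + 3)*factorial(k + 2)
(s_(k+1) − s_k) − t_k = 0

Valid — Δs_k = t_k.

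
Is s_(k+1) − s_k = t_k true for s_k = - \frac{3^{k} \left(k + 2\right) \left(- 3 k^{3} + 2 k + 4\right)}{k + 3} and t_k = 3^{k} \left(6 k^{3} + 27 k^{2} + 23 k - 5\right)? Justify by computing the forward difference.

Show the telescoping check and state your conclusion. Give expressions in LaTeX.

Invalid: residual \frac{3^{k} \left(- 6 k^{4} - 42 k^{3} - 104 k^{2} - 66 k + 11\right)}{k^{2} + 7 k + 12} ≠ 0.

s_(k+1) = -3**(k + 1)*(k + 3)*(2*k - 3*(k + 1)**3 + 6)/(k + 4)
s_(k+1) − s_k = 3**k*(6*k**5 + 63*k**4 + 242*k**3 + 376*k**2 + 175*k - 49)/(k**2 + 7*k + 12)
(s_(k+1) − s_k) − t_k = 3**k*(-6*k**4 - 42*k**3 - 104*k**2 - 66*k + 11)/(k**2 + 7*k + 12)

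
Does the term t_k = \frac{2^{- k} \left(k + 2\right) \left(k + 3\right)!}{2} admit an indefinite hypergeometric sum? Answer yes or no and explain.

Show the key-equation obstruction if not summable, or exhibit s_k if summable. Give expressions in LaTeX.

Yes. s_k = 2^{- k} \left(k + 3\right)!.

The ratio is (k + 3)*(k + 4)/(2*(k + 2)).
Normal form (A,B,C) = (k/2 + 2, 1, k + 2).
Set up (k/2 + 2)·f(k+1) − (1)·f(k) − (k + 2) = 0.
Degrees (1,0,1) ⇒ d ≤ 0.
Coefficient equations give f(k) = 2.
Get s_k = R·t_k = factorial(k + 3)/2**k with R(k) = B(k−1)f(k)/C(k) = 2/(k + 2).
s_(k+1) − s_k = (k + 2)*factorial(k + 3)/(2*2**k) = t_k.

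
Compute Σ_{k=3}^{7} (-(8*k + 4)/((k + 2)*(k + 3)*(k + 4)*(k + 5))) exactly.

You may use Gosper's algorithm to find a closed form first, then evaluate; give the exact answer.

The ratio is (k + 2)*(2*k + 3)/((k + 6)*(2*k + 1)).
Gosper form: A/B · C(k+1)/C(k) with A=k + 2, B=k + 6, C=k + 1/2.
Key eq: (k + 2)·f(k+1) = (k + 5)·f(k) + (k + 1/2).
deg f ≤ 3 (via 1,1,1).
A polynomial solution: f(k) = k*(k**2 + 9*k + 2)/48.
Get s_k = R·t_k = -k*(k**2 + 9*k + 2)/(6*(k + 2)*(k + 3)*(k + 4)) with R(k) = B(k−1)f(k)/C(k) = k*(k + 5)*(k**2 + 9*k + 2)/(24*(2*k + 1)).
Δs = 4*(-2*k - 1)/(k**4 + 14*k**3 + 71*k**2 + 154*k + 120), as required.
Telescoping: Σ = s_(8) − s_(3) = -23/165 − (-19/210) = -113/2310.

Σ = -113/2310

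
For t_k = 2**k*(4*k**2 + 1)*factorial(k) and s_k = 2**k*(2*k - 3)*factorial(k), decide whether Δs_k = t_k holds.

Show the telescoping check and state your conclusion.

valid (s_(k+1) − s_k reduces to t_k)

s_(k+1) = 2**(k + 1)*(2*k - 1)*factorial(k + 1)
s_(k+1) − s_k = 2**k*(4*k**2 + 1)*factorial(k)
(s_(k+1) − s_k) − t_k = 0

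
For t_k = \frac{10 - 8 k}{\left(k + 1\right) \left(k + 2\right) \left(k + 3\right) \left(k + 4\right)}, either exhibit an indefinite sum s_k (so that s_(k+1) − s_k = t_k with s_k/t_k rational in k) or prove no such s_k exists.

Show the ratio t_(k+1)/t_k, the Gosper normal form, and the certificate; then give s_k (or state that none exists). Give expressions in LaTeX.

s_k = \frac{k \left(k^{2} + 6 k + 23\right)}{3 \left(k + 1\right) \left(k + 2\right) \left(k + 3\right)}

Compute t_(k+1)/t_k: get (k + 1)*(4*k - 1)/((k + 5)*(4*k - 5)).
Gosper form: A/B · C(k+1)/C(k) with A=k + 1, B=k + 5, C=k - 5/4.
Set up (k + 1)·f(k+1) − (k + 4)·f(k) − (k - 5/4) = 0.
Bound: deg f ≤ 3.
A polynomial solution: f(k) = -k*(k**2 + 6*k + 23)/24.
Get s_k = R·t_k = k*(k**2 + 6*k + 23)/(3*(k + 1)*(k + 2)*(k + 3)) with R(k) = B(k−1)f(k)/C(k) = -k*(k + 4)*(k**2 + 6*k + 23)/(6*(4*k - 5)).
Verify: 2*(5 - 4*k)/(k**4 + 10*k**3 + 35*k**2 + 50*k + 24) matches t_k.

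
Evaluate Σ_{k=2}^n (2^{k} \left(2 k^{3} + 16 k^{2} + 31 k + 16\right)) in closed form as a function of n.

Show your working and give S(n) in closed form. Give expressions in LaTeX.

t_(k+1)/t_k = 2*(2*k**3 + 22*k**2 + 69*k + 65)/(2*k**3 + 16*k**2 + 31*k + 16).
Normal form (A,B,C) = (2, 1, k**3 + 8*k**2 + 31*k/2 + 8).
Solve (2)·f(k+1) − (1)·f(k) = k**3 + 8*k**2 + 31*k/2 + 8.
Degrees (0,0,3) ⇒ d ≤ 3.
A polynomial solution: f(k) = (2*k**3 + 4*k**2 + 3*k - 2)/2.
Certificate R = B(k−1)f/C = (2*k**3 + 4*k**2 + 3*k - 2)/(2*k**3 + 16*k**2 + 31*k + 16) gives s_k = 2**k*(2*k**3 + 4*k**2 + 3*k - 2).
s_(k+1) − s_k = 2**k*(2*k**3 + 16*k**2 + 31*k + 16) = t_k.
Σ_(k=2)^n t_k = s_(n+1) − s_(2) = (2**(n + 1)*(2*n**3 + 10*n**2 + 17*n + 7)) − (144), i.e. 4*2**n*n**3 + 20*2**n*n**2 + 34*2**n*n + 14*2**n - 144.

S(n) = 4 \cdot 2^{n} n^{3} + 20 \cdot 2^{n} n^{2} + 34 \cdot 2^{n} n + 14 \cdot 2^{n} - 144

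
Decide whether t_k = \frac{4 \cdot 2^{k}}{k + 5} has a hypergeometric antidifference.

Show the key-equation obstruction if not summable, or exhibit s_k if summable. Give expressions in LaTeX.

r(k) = 2*(k + 5)/(k + 6) after simplifying.
So A=2*k + 10 and B=k + 6, with C=1.
Key eq: (2*k + 10)·f(k+1) = (k + 5)·f(k) + (1).
deg f ≤ -1 (via 1,1,0).
Bound -1 < 0, so the key equation has no polynomial solution.

No — key equation has no polynomial f.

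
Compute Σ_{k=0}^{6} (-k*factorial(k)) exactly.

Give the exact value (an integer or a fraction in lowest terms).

r(k) = (k + 1)**2/k after simplifying.
Gosper form: A/B · C(k+1)/C(k) with A=k + 1, B=1, C=k.
Key eq: (k + 1)·f(k+1) = (1)·f(k) + (k).
d = 0 from the (1,0,1) case.
Solving with deg f ≤ 0: f(k) = 1.
R(k) = B(k−1)·f(k)/C(k) = 1/k; s_k = R·t_k = -factorial(k).
Δs = -k*factorial(k), as required.
Σ_(k=0)^(6) t_k = s_(7) − s_(0) = -5040 − (-1) = -5039.

Σ = -5039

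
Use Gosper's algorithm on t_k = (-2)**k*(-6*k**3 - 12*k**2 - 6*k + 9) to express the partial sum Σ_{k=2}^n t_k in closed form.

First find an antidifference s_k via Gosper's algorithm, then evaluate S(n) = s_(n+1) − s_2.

S(n) = -4*(-2)**n*n**3 - 12*(-2)**n*n**2 - 8*(-2)**n*n + 6*(-2)**n - 36

Step 1: r(k) = 2*(-2*k**3 - 10*k**2 - 16*k - 5)/(2*k**3 + 4*k**2 + 2*k - 3).
A = -2, B = 1, C = k**3 + 2*k**2 + k - 3/2.
Solve (-2)·f(k+1) − (1)·f(k) = k**3 + 2*k**2 + k - 3/2.
Degrees (0,0,3) ⇒ d ≤ 3.
A polynomial solution: f(k) = -(2*k**3 - 2*k - 3)/6.
Certificate R = B(k−1)f/C = -(2*k**3 - 2*k - 3)/(3*(2*k**3 + 4*k**2 + 2*k - 3)) gives s_k = (-2)**k*(2*k**3 - 2*k - 3).
Verify: (-2)**k*(-2*k**3 + 6*k - 4*(k + 1)**3 + 13) matches t_k.
s_(n+1) = (-2)**(n + 1)*(2*n**3 + 6*n**2 + 4*n - 3) and s_(2) = 36, so S(n) = -4*(-2)**n*n**3 - 12*(-2)**n*n**2 - 8*(-2)**n*n + 6*(-2)**n - 36.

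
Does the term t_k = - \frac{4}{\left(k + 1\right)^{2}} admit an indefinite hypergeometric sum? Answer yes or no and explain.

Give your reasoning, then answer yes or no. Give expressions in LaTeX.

No — the linear system for f has no solution.

Ratio r(k) = (k + 1)**2/(k + 2)**2.
Gosper form: A/B · C(k+1)/C(k) with A=k**2 + 2*k + 1, B=k**2 + 4*k + 4, C=1.
f must satisfy (k**2 + 2*k + 1)·f(k+1) − (k**2 + 2*k + 1)·f(k) = 1.
deg f ≤ 0 (via 2,2,0).
Generic f = c0 gives residual -1; -1 = 0 cannot hold, so t_k is not Gosper-summable.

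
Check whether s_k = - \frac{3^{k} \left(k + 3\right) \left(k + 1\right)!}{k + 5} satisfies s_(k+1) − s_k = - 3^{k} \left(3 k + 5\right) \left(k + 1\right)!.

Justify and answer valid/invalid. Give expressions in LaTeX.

s_(k+1) = -3**(k + 1)*(k + 4)*factorial(k + 2)/(k + 6)
s_(k+1) − s_k = -3**k*(3*k**3 + 32*k**2 + 105*k + 102)*factorial(k + 1)/((k + 5)*(k + 6))
(s_(k+1) − s_k) − t_k = 2*3**k*(3*k**2 + 20*k + 24)*factorial(k + 1)/((k + 5)*(k + 6))

Invalid: residual \frac{2 \cdot 3^{k} \left(3 k^{2} + 20 k + 24\right) \left(k + 1\right)!}{\left(k + 5\right) \left(k + 6\right)} ≠ 0.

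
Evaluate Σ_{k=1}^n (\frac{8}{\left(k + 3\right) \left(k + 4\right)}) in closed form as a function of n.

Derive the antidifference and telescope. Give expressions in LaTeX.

r(k) = (k + 3)/(k + 5) after simplifying.
So A=k + 3 and B=k + 5, with C=1.
Need (k + 3)·f(k+1) − (k + 4)·f(k) = 1.
deg f ≤ 1 (via 1,1,0).
A polynomial solution: f(k) = k/3.
Then R = B(k−1)f/C = k*(k + 4)/3, so s_k = R(k)·t_k = 8*k/(3*(k + 3)).
Δs = 8/(k**2 + 7*k + 12), as required.
Telescope: S(n) = s_(n+1) − s_(1) = 8*(n + 1)/(3*(n + 4)) − (2/3) = 2*n/(n + 4).

S(n) = \frac{2 n}{n + 4}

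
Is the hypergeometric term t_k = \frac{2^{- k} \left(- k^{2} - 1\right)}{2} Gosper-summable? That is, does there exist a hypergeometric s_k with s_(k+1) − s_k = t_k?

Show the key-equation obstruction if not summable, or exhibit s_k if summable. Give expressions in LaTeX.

Ratio r(k) = ((k + 1)**2 + 1)/(2*(k**2 + 1)).
A = 1/2, B = 1, C = k**2 + 1.
Set up (1/2)·f(k+1) − (1)·f(k) − (k**2 + 1) = 0.
d = 2 from the (0,0,2) case.
Match coefficients ⇒ f(k) = -2*(k**2 + 2*k + 4).
Get s_k = R·t_k = (k**2 + 2*k + 4)/2**k with R(k) = B(k−1)f(k)/C(k) = -2*(k**2 + 2*k + 4)/(k**2 + 1).
Check: Δs_k = (-k**2 - 1)/(2*2**k). ✓

Yes. s_k = 2^{- k} \left(k^{2} + 2 k + 4\right).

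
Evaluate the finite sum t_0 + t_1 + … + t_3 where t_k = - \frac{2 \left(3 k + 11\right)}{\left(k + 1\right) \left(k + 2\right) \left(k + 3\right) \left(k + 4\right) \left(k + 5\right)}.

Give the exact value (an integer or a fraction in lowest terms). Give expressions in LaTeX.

Ratio r(k) = (k + 1)*(3*k + 14)/((k + 6)*(3*k + 11)).
Normal form (A,B,C) = (k + 1, k + 6, k + 11/3).
f must satisfy (k + 1)·f(k+1) − (k + 5)·f(k) = k + 11/3.
d = 4 from the (1,1,1) case.
A polynomial solution: f(k) = k*(k + 3)*(k**2 + 7*k + 14)/24.
So s_k = (B(k−1)f/C)·t_k = (k*(k + 3)*(k + 5)*(k**2 + 7*k + 14)/(8*(3*k + 11)))·t_k = k*(-k**2 - 7*k - 14)/(4*(k**3 + 7*k**2 + 14*k + 8)).
Δs = 2*(-3*k - 11)/(k**5 + 15*k**4 + 85*k**3 + 225*k**2 + 274*k + 120), as required.
Sum = s_(4) − s_(0); s_(4) = -29/120, s_(0) = 0 ⇒ -29/120.

Σ = -29/120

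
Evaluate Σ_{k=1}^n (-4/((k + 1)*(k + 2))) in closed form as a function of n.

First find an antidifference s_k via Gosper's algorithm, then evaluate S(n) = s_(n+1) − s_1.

Compute t_(k+1)/t_k: get (k + 1)/(k + 3).
Gosper form: A/B · C(k+1)/C(k) with A=k + 1, B=k + 3, C=1.
Key eq: (k + 1)·f(k+1) = (k + 2)·f(k) + (1).
d = 1 from the (1,1,0) case.
A polynomial solution: f(k) = k.
Then R = B(k−1)f/C = k*(k + 2), so s_k = R(k)·t_k = -4*k/(k + 1).
Verify: -4/(k**2 + 3*k + 2) matches t_k.
Σ_(k=1)^n t_k = s_(n+1) − s_(1) = (4*(-n - 1)/(n + 2)) − (-2), i.e. -2*n/(n + 2).

S(n) = -2*n/(n + 2)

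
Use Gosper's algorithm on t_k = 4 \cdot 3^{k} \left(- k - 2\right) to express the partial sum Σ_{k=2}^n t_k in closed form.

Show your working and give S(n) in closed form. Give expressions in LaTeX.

S(n) = - 6 \cdot 3^{n} n - 9 \cdot 3^{n} + 45

t_(k+1)/t_k = 3*(k + 3)/(k + 2).
So A=3 and B=1, with C=k + 2.
Set up (3)·f(k+1) − (1)·f(k) − (k + 2) = 0.
d = 1 from the (0,0,1) case.
Solving with deg f ≤ 1: f(k) = (2*k + 1)/4.
R(k) = B(k−1)·f(k)/C(k) = (2*k + 1)/(4*(k + 2)); s_k = R·t_k = 3**k*(-2*k - 1).
Verify: 4*3**k*(-k - 2) matches t_k.
s_(n+1) = 3**(n + 1)*(-2*n - 3) and s_(2) = -45, so S(n) = -6*3**n*n - 9*3**n + 45.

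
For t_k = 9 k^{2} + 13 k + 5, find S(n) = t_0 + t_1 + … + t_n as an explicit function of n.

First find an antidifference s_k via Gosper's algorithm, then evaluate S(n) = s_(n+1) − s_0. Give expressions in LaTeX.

S(n) = 3 n^{3} + 11 n^{2} + 13 n + 5

Ratio r(k) = (9*k**2 + 31*k + 27)/(9*k**2 + 13*k + 5).
Factor: A=1; B=1; C=k**2 + 13*k/9 + 5/9.
Set up (1)·f(k+1) − (1)·f(k) − (k**2 + 13*k/9 + 5/9) = 0.
Bound: deg f ≤ 3.
Solve for f: f(k) = k**2*(3*k + 2)/9 (degree 3 ≤ 3).
Then R = B(k−1)f/C = k**2*(3*k + 2)/(9*k**2 + 13*k + 5), so s_k = R(k)·t_k = k**2*(3*k + 2).
Δs = 9*k**2 + 13*k + 5, as required.
s_(n+1) = 3*n**3 + 11*n**2 + 13*n + 5 and s_(0) = 0, so S(n) = 3*n**3 + 11*n**2 + 13*n + 5.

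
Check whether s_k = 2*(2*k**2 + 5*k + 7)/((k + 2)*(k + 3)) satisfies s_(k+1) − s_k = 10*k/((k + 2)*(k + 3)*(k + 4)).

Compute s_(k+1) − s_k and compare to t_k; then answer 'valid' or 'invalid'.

valid; difference matches t_k

s_(k+1) = 2*(5*k + 2*(k + 1)**2 + 12)/((k + 3)*(k + 4))
s_(k+1) − s_k = 10*k/(k**3 + 9*k**2 + 26*k + 24)
(s_(k+1) − s_k) − t_k = 0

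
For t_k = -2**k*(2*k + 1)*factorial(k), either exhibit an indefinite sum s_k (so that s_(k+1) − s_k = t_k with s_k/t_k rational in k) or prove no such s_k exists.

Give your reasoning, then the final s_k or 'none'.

s_k = -2**k*factorial(k)

The ratio is 2*(k + 1)*(2*k + 3)/(2*k + 1).
Take A(k)=2*k + 2, B(k)=1, C(k)=k + 1/2.
Need (2*k + 2)·f(k+1) − (1)·f(k) = k + 1/2.
Bound: deg f ≤ 0.
A polynomial solution: f(k) = 1/2.
Get s_k = R·t_k = -2**k*factorial(k) with R(k) = B(k−1)f(k)/C(k) = 1/(2*k + 1).
Δs = -2**k*(2*k + 1)*factorial(k), as required.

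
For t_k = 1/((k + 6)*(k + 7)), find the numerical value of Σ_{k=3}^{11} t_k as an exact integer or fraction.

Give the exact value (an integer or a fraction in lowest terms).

t_(k+1)/t_k = (k + 6)/(k + 8).
Normal form (A,B,C) = (k + 6, k + 8, 1).
Solve (k + 6)·f(k+1) − (k + 7)·f(k) = 1.
From deg A=1, deg B=1, deg C=0: d=1.
A polynomial solution: f(k) = k/6.
Get s_k = R·t_k = k/(6*(k + 6)) with R(k) = B(k−1)f(k)/C(k) = k*(k + 7)/6.
Check: Δs_k = 1/(k**2 + 13*k + 42). ✓
Evaluate s at k=12 and k=3: 1/9 and 1/18; difference 1/18.

Σ = 1/18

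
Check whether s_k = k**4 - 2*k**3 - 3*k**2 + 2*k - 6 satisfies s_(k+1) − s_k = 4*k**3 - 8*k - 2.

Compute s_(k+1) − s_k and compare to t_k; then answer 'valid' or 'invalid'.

s_(k+1) = k**4 + 2*k**3 - 3*k**2 - 6*k - 8
s_(k+1) − s_k = 4*k**3 - 8*k - 2
(s_(k+1) − s_k) − t_k = 0

valid (s_(k+1) − s_k reduces to t_k)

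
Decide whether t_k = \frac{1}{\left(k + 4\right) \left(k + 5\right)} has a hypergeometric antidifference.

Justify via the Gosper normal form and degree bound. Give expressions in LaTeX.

Ratio r(k) = (k + 4)/(k + 6).
Normal form (A,B,C) = (k + 4, k + 6, 1).
Set up (k + 4)·f(k+1) − (k + 5)·f(k) − (1) = 0.
d = 1 from the (1,1,0) case.
Coefficient equations give f(k) = k/4.
R(k) = B(k−1)·f(k)/C(k) = k*(k + 5)/4; s_k = R·t_k = k/(4*(k + 4)).
Verify: 1/(k**2 + 9*k + 20) matches t_k.

Yes. s_k = \frac{k}{4 \left(k + 4\right)}.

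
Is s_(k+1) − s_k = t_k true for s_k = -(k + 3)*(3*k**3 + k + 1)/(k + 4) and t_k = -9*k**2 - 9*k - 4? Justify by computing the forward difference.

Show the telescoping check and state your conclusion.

s_(k+1) = -(k + 4)*(k + 3*(k + 1)**3 + 2)/(k + 5)
s_(k+1) − s_k = (-9*k**4 - 84*k**3 - 220*k**2 - 177*k - 65)/(k**2 + 9*k + 20)
(s_(k+1) − s_k) − t_k = 3*(2*k**3 + 15*k**2 + 13*k + 5)/(k**2 + 9*k + 20)

Invalid: residual 3*(2*k**3 + 15*k**2 + 13*k + 5)/(k**2 + 9*k + 20) ≠ 0.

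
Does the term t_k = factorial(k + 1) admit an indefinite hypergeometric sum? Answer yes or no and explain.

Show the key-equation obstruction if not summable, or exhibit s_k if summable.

No; the degree bound rules out any f.

The ratio is k + 2.
Gosper form: A/B · C(k+1)/C(k) with A=k + 2, B=1, C=1.
f must satisfy (k + 2)·f(k+1) − (1)·f(k) = 1.
Bound: deg f ≤ -1.
Bound -1 < 0, so the key equation has no polynomial solution.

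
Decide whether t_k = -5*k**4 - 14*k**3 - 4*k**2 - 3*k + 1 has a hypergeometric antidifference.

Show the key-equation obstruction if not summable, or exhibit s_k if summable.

t_(k+1)/t_k = (5*k**4 + 34*k**3 + 76*k**2 + 73*k + 25)/(5*k**4 + 14*k**3 + 4*k**2 + 3*k - 1).
A = 1, B = 1, C = k**4 + 14*k**3/5 + 4*k**2/5 + 3*k/5 - 1/5.
Solve (1)·f(k+1) − (1)·f(k) = k**4 + 14*k**3/5 + 4*k**2/5 + 3*k/5 - 1/5.
Bound: deg f ≤ 5.
A polynomial solution: f(k) = k*(k**4 + k**3 - 4*k**2 + 3*k - 2)/5.
R(k) = B(k−1)·f(k)/C(k) = k*(k**4 + k**3 - 4*k**2 + 3*k - 2)/(5*k**4 + 14*k**3 + 4*k**2 + 3*k - 1); s_k = R·t_k = k*(-k**4 - k**3 + 4*k**2 - 3*k + 2).
s_(k+1) − s_k = -5*k**4 - 14*k**3 - 4*k**2 - 3*k + 1 = t_k.

Yes. s_k = k*(-k**4 - k**3 + 4*k**2 - 3*k + 2).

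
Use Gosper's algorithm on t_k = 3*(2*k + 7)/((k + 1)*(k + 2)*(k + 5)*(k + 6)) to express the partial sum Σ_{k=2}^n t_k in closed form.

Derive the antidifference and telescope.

The ratio is (k + 1)*(k + 5)*(2*k + 9)/((k + 3)*(k + 7)*(2*k + 7)).
Take A(k)=k + 1, B(k)=k + 7, C(k)=k**3 + 21*k**2/2 + 73*k/2 + 42.
Set up (k + 1)·f(k+1) − (k + 6)·f(k) − (k**3 + 21*k**2/2 + 73*k/2 + 42) = 0.
deg f ≤ 5 (via 1,1,3).
Coefficient equations give f(k) = k*(k + 2)*(k + 3)*(k + 4)*(k + 6)/10.
R(k) = B(k−1)·f(k)/C(k) = k*(k + 2)*(k + 6)**2/(5*(2*k + 7)); s_k = R·t_k = 3*k*(k + 6)/(5*(k**2 + 6*k + 5)).
Check: Δs_k = 3*(2*k + 7)/(k**4 + 14*k**3 + 65*k**2 + 112*k + 60). ✓
Telescope: S(n) = s_(n+1) − s_(2) = 3*(n**2 + 8*n + 7)/(5*(n**2 + 8*n + 12)) − (16/35) = (n**2 + 8*n - 9)/(7*(n**2 + 8*n + 12)).

S(n) = (n**2 + 8*n - 9)/(7*(n**2 + 8*n + 12))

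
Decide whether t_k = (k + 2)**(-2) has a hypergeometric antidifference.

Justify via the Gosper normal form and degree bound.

t_(k+1)/t_k = (k + 2)**2/(k + 3)**2.
Take A(k)=k**2 + 4*k + 4, B(k)=k**2 + 6*k + 9, C(k)=1.
Key eq: (k**2 + 4*k + 4)·f(k+1) = (k**2 + 4*k + 4)·f(k) + (1).
d = 0 from the (2,2,0) case.
Put f(k) = c0: A·f(k+1) − B(k−1)·f(k) − C = -1; need -1 = 0 — inconsistent ⇒ no f, not summable.

No — the linear system for f has no solution.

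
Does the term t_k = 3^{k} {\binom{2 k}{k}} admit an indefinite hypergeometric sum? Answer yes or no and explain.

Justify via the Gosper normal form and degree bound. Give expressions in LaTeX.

No; the degree bound rules out any f.

Step 1: r(k) = 6*(2*k + 1)/(k + 1).
So A=12*k + 6 and B=k + 1, with C=1.
Set up (12*k + 6)·f(k+1) − (k)·f(k) − (1) = 0.
Bound: deg f ≤ -1.
d = -1 < 0 ⇒ no nonzero polynomial f; not summable.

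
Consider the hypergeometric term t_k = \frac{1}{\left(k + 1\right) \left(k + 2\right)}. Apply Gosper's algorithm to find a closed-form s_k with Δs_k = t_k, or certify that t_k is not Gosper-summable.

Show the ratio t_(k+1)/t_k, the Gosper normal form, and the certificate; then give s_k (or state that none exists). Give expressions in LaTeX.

The ratio is (k + 1)/(k + 3).
A = k + 1, B = k + 3, C = 1.
f must satisfy (k + 1)·f(k+1) − (k + 2)·f(k) = 1.
From deg A=1, deg B=1, deg C=0: d=1.
Match coefficients ⇒ f(k) = k.
Certificate R = B(k−1)f/C = k*(k + 2) gives s_k = k/(k + 1).
Verify: 1/(k**2 + 3*k + 2) matches t_k.

s_k = \frac{k}{k + 1}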